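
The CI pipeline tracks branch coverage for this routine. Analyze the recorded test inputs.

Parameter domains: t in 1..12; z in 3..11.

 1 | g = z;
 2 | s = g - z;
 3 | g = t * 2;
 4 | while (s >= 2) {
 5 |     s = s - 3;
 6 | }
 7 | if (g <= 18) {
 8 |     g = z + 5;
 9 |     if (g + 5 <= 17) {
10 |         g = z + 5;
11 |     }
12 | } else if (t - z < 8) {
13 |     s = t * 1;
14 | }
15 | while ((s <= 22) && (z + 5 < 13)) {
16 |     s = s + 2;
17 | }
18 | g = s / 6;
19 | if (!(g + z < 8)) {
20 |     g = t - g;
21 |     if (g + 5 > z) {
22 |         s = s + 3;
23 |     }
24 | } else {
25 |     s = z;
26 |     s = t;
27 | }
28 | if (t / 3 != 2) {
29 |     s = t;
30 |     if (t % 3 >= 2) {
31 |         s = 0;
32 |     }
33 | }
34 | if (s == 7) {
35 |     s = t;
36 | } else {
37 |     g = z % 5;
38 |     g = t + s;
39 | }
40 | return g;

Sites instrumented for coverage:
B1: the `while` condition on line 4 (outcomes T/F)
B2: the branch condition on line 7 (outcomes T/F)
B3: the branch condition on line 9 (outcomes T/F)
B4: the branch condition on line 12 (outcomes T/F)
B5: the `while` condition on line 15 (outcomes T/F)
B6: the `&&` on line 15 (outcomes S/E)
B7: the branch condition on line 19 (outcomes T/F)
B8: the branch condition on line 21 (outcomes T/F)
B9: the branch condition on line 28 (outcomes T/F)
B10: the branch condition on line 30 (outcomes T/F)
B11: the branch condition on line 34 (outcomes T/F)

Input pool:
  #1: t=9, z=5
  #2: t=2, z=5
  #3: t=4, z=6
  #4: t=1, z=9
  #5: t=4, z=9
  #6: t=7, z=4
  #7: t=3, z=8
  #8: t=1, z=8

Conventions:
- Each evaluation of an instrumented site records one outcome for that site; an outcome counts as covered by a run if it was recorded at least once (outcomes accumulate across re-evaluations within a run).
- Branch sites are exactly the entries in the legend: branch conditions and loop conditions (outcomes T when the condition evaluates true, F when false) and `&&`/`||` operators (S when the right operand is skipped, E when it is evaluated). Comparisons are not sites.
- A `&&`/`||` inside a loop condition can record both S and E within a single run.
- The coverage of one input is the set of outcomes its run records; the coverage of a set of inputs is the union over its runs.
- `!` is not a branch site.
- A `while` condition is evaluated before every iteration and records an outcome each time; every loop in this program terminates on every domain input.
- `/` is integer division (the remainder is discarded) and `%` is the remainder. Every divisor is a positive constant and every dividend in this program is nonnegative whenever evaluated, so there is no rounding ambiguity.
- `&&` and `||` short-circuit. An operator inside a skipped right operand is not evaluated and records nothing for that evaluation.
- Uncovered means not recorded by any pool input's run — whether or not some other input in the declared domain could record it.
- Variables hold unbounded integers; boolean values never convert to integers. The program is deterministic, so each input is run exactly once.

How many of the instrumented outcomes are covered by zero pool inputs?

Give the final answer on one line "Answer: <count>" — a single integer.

test 1 (t=9, z=5) fires B1->F, B2->T, B3->T, B6->E, B5->T, B6->E, B5->T, B6->E, B5->T, B6->E, B5->T, B6->E, B5->T, B6->E, ...; hits B1=F, B2=T, B3=T, B5=T, B5=F, B6=S, B6=E, B7=T, B8=T, B9=T, B10=F, B11=F
test 2 (t=2, z=5) fires B1->F, B2->T, B3->T, B6->E, B5->T, B6->E, B5->T, B6->E, B5->T, B6->E, B5->T, B6->E, B5->T, B6->E, ...; hits B1=F, B2=T, B3=T, B5=T, B5=F, B6=S, B6=E, B7=T, B8=F, B9=T, B10=T, B11=F
test 3 (t=4, z=6) fires B1->F, B2->T, B3->T, B6->E, B5->T, B6->E, B5->T, B6->E, B5->T, B6->E, B5->T, B6->E, B5->T, B6->E, ...; hits B1=F, B2=T, B3=T, B5=T, B5=F, B6=S, B6=E, B7=T, B8=F, B9=T, B10=F, B11=F
test 4 (t=1, z=9) fires B1->F, B2->T, B3->F, B6->E, B5->F, B7->T, B8->F, B9->T, B10->F, B11->F; hits B1=F, B2=T, B3=F, B5=F, B6=E, B7=T, B8=F, B9=T, B10=F, B11=F
test 5 (t=4, z=9) fires B1->F, B2->T, B3->F, B6->E, B5->F, B7->T, B8->F, B9->T, B10->F, B11->F; hits B1=F, B2=T, B3=F, B5=F, B6=E, B7=T, B8=F, B9=T, B10=F, B11=F
test 6 (t=7, z=4) fires B1->F, B2->T, B3->T, B6->E, B5->T, B6->E, B5->T, B6->E, B5->T, B6->E, B5->T, B6->E, B5->T, B6->E, ...; hits B1=F, B2=T, B3=T, B5=T, B5=F, B6=S, B6=E, B7=T, B8=T, B9=F, B11=F
test 7 (t=3, z=8) fires B1->F, B2->T, B3->F, B6->E, B5->F, B7->T, B8->F, B9->T, B10->F, B11->F; hits B1=F, B2=T, B3=F, B5=F, B6=E, B7=T, B8=F, B9=T, B10=F, B11=F
test 8 (t=1, z=8) fires B1->F, B2->T, B3->F, B6->E, B5->F, B7->T, B8->F, B9->T, B10->F, B11->F; hits B1=F, B2=T, B3=F, B5=F, B6=E, B7=T, B8=F, B9=T, B10=F, B11=F
union over the pool: B1=F, B2=T, B3=T, B3=F, B5=T, B5=F, B6=S, B6=E, B7=T, B8=T, B8=F, B9=T, B9=F, B10=T, B10=F, B11=F
uncovered (6 of 22): B1=T, B2=F, B4=T, B4=F, B7=F, B11=T

Answer: 6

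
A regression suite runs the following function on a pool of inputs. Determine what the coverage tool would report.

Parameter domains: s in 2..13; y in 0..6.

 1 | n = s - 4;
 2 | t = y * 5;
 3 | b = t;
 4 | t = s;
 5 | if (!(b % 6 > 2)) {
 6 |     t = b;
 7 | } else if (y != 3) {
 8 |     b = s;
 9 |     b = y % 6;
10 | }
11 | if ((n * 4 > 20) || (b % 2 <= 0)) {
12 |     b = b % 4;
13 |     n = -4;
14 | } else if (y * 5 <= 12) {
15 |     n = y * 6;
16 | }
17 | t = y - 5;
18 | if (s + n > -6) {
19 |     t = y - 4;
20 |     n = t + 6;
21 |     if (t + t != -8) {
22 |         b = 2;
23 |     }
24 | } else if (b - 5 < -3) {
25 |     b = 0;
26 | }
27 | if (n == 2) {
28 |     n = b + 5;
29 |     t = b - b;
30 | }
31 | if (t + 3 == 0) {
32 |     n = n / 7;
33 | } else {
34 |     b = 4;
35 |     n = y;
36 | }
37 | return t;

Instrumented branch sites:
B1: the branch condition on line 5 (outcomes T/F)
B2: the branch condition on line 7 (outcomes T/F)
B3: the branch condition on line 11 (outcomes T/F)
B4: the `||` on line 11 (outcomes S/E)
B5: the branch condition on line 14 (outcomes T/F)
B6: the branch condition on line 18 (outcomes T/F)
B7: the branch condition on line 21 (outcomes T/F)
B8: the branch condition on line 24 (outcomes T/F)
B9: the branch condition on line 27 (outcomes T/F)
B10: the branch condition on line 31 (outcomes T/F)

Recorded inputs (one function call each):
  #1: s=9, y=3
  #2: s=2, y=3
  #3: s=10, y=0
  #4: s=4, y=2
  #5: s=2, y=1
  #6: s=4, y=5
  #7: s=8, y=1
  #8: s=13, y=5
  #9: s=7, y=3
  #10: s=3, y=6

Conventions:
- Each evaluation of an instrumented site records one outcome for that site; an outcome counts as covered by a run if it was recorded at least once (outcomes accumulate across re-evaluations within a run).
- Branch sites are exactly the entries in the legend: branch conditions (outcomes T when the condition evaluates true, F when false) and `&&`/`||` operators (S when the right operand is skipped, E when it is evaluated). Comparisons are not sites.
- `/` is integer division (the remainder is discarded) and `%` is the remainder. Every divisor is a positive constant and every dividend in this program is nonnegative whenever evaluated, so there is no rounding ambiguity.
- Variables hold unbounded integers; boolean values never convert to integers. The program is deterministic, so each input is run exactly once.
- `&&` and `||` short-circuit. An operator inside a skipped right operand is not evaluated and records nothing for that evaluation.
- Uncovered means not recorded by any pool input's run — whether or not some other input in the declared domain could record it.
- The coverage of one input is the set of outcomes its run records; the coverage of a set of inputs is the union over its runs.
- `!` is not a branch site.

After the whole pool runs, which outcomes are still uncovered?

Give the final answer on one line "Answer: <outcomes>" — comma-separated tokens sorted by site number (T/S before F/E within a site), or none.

input #1, s=9, y=3: events B1->F, B2->F, B4->E, B3->F, B5->F, B6->T, B7->T, B9->F, B10->F; outcomes B1=F, B2=F, B3=F, B4=E, B5=F, B6=T, B7=T, B9=F, B10=F
input #2, s=2, y=3: events B1->F, B2->F, B4->E, B3->F, B5->F, B6->T, B7->T, B9->F, B10->F; outcomes B1=F, B2=F, B3=F, B4=E, B5=F, B6=T, B7=T, B9=F, B10=F
input #3, s=10, y=0: events B1->T, B4->S, B3->T, B6->T, B7->F, B9->T, B10->F; outcomes B1=T, B3=T, B4=S, B6=T, B7=F, B9=T, B10=F
input #4, s=4, y=2: events B1->F, B2->T, B4->E, B3->T, B6->T, B7->T, B9->F, B10->F; outcomes B1=F, B2=T, B3=T, B4=E, B6=T, B7=T, B9=F, B10=F
input #5, s=2, y=1: events B1->F, B2->T, B4->E, B3->F, B5->T, B6->T, B7->T, B9->F, B10->T; outcomes B1=F, B2=T, B3=F, B4=E, B5=T, B6=T, B7=T, B9=F, B10=T
input #6, s=4, y=5: events B1->T, B4->E, B3->F, B5->F, B6->T, B7->T, B9->F, B10->F; outcomes B1=T, B3=F, B4=E, B5=F, B6=T, B7=T, B9=F, B10=F
input #7, s=8, y=1: events B1->F, B2->T, B4->E, B3->F, B5->T, B6->T, B7->T, B9->F, B10->T; outcomes B1=F, B2=T, B3=F, B4=E, B5=T, B6=T, B7=T, B9=F, B10=T
input #8, s=13, y=5: events B1->T, B4->S, B3->T, B6->T, B7->T, B9->F, B10->F; outcomes B1=T, B3=T, B4=S, B6=T, B7=T, B9=F, B10=F
input #9, s=7, y=3: events B1->F, B2->F, B4->E, B3->F, B5->F, B6->T, B7->T, B9->F, B10->F; outcomes B1=F, B2=F, B3=F, B4=E, B5=F, B6=T, B7=T, B9=F, B10=F
input #10, s=3, y=6: events B1->T, B4->E, B3->T, B6->T, B7->T, B9->F, B10->F; outcomes B1=T, B3=T, B4=E, B6=T, B7=T, B9=F, B10=F
union over the pool: B1=T, B1=F, B2=T, B2=F, B3=T, B3=F, B4=S, B4=E, B5=T, B5=F, B6=T, B7=T, B7=F, B9=T, B9=F, B10=T, B10=F
uncovered (3 of 20): B6=F, B8=T, B8=F

Answer: B6=F, B8=T, B8=F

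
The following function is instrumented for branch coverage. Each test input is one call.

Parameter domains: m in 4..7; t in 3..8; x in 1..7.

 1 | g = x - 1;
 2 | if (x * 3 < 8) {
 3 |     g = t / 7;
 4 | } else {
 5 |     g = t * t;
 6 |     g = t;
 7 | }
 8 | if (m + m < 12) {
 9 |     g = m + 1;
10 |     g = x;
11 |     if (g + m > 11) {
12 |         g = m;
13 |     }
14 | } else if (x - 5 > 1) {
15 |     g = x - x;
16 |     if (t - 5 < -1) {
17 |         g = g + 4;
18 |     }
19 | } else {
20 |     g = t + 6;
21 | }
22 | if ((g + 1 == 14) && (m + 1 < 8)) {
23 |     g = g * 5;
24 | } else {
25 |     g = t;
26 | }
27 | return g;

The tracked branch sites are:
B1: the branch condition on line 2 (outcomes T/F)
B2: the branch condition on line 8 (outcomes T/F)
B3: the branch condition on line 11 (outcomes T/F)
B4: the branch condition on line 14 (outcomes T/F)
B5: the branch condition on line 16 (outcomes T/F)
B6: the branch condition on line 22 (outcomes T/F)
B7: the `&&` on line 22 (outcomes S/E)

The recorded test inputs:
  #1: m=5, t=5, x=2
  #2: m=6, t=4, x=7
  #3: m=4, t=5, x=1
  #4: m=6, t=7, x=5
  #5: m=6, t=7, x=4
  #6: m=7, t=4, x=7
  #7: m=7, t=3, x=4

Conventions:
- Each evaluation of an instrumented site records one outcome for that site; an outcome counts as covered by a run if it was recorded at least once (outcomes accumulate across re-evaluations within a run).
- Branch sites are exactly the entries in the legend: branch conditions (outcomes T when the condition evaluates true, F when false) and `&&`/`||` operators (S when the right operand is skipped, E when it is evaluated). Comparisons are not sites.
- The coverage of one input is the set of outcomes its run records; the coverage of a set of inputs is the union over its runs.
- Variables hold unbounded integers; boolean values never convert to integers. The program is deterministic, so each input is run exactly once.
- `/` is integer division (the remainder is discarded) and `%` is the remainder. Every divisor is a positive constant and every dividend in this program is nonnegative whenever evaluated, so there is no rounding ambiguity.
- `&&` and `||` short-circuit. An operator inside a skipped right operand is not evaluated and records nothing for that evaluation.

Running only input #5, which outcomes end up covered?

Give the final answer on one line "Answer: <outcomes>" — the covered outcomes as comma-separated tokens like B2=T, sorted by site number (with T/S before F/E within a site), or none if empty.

Tracing the run of input #5 (m=6, t=7, x=4):
  B1->F, B2->F, B4->F, B7->E, B6->T
as a set, this run covers: B1=F, B2=F, B4=F, B6=T, B7=E

Answer: B1=F, B2=F, B4=F, B6=T, B7=E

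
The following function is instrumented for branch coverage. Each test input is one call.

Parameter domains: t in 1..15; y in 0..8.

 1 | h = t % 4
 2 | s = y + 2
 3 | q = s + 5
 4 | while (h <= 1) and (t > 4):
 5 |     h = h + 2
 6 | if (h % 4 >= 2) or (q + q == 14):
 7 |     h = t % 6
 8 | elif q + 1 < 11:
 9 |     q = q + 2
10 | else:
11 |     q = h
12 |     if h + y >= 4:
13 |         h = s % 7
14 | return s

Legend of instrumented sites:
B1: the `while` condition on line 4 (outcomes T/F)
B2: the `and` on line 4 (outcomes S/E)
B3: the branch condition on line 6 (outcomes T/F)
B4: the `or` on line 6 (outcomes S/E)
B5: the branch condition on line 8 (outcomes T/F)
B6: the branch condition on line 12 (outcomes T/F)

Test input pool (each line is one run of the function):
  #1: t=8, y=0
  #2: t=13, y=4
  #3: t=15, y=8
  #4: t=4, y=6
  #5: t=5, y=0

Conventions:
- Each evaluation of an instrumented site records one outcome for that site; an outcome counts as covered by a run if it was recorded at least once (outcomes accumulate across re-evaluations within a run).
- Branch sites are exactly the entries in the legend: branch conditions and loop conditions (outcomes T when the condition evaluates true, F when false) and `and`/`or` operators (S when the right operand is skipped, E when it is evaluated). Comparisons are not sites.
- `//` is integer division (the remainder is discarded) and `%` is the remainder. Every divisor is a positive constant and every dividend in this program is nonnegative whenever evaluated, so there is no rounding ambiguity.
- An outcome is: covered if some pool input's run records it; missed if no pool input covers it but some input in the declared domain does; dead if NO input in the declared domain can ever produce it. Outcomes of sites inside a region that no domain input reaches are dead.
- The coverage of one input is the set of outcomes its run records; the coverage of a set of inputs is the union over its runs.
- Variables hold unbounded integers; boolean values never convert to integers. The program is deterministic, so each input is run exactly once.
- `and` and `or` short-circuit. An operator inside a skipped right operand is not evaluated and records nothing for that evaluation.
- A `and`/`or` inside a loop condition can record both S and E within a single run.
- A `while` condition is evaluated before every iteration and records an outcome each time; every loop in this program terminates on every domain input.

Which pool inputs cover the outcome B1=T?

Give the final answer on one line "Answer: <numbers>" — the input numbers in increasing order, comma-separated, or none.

input #1 (t=8, y=0): hits B1=T
input #2 (t=13, y=4): hits B1=T
input #3 (t=15, y=8): never hits B1=T
input #4 (t=4, y=6): never hits B1=T
input #5 (t=5, y=0): hits B1=T

Answer: 1, 2, 5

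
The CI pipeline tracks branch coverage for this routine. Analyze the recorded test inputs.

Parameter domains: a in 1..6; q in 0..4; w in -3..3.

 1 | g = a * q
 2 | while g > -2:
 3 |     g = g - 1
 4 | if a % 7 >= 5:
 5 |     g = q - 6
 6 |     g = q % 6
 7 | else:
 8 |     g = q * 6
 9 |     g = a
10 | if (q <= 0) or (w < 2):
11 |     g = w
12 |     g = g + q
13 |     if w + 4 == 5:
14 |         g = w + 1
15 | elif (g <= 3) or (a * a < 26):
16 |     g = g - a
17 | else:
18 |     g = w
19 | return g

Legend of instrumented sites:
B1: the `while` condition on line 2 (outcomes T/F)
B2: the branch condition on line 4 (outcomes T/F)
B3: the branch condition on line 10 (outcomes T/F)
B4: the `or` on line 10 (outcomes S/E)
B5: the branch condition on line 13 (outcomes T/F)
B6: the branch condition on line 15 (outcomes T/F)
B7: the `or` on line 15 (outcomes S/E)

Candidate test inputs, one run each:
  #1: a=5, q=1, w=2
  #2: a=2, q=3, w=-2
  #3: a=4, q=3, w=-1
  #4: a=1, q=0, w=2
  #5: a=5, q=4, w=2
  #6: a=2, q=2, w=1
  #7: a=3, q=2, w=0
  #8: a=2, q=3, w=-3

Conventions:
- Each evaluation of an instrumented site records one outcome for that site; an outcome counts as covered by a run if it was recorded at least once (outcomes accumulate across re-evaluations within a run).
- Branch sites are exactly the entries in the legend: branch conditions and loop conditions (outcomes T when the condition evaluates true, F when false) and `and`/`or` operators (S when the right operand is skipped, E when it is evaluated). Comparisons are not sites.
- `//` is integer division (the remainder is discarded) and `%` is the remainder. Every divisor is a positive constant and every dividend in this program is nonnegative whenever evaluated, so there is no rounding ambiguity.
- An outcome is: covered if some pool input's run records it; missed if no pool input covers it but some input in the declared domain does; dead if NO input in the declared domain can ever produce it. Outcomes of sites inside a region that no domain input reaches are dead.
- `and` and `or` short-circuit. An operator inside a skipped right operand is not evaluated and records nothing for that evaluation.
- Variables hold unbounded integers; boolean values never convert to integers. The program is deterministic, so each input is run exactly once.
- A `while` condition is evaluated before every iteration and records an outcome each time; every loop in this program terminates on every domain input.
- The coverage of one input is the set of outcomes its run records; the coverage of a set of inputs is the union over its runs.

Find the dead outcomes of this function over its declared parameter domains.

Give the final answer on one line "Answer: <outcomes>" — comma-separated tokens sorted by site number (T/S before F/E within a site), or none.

exhaustive pass over the 210-input domain:
  reachable outcomes have witnesses, e.g. B1=T (e.g. a=1, q=0, w=-3), B1=F (e.g. a=1, q=0, w=-3), B2=T (e.g. a=5, q=0, w=-3), B2=F (e.g. a=1, q=0, w=-3)

Answer: none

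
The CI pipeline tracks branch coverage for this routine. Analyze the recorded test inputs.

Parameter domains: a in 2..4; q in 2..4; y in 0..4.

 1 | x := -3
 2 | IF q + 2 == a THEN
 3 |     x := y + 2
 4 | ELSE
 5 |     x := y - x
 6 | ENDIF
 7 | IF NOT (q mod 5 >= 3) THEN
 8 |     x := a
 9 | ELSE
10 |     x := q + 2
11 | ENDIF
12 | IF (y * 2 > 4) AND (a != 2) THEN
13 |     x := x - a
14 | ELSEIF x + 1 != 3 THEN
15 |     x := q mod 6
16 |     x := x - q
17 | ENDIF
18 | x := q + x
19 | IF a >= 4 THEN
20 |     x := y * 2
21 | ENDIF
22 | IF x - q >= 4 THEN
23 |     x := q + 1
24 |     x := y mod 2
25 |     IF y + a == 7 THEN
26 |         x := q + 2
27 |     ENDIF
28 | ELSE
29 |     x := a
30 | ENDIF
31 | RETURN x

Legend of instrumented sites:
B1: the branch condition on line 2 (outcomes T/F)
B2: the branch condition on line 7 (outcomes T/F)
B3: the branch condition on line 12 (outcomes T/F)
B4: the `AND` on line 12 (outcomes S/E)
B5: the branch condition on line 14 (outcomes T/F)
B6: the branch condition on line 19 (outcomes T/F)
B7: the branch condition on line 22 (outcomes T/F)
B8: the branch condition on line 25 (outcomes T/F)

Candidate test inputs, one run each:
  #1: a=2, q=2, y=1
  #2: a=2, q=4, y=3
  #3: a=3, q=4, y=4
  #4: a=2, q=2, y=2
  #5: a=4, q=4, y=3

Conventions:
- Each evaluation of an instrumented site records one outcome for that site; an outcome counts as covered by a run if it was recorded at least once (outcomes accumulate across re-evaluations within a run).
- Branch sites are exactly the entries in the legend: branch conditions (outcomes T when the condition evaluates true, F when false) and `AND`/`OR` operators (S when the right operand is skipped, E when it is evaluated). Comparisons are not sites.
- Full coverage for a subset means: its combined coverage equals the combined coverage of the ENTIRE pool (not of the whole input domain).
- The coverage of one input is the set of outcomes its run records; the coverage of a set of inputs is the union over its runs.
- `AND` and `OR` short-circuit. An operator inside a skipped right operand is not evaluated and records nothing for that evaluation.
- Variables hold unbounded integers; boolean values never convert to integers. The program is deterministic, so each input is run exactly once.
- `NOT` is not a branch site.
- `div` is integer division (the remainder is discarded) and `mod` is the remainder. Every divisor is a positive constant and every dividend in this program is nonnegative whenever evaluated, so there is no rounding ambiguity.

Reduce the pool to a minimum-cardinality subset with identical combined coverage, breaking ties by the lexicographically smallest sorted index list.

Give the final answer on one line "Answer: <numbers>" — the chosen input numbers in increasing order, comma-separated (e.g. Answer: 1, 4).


#1 (a=2, q=2, y=1) -> B1->F, B2->T, B4->S, B3->F, B5->F, B6->F, B7->F; covered: B1=F, B2=T, B3=F, B4=S, B5=F, B6=F, B7=F
#2 (a=2, q=4, y=3) -> B1->F, B2->F, B4->E, B3->F, B5->T, B6->F, B7->F; covered: B1=F, B2=F, B3=F, B4=E, B5=T, B6=F, B7=F
#3 (a=3, q=4, y=4) -> B1->F, B2->F, B4->E, B3->T, B6->F, B7->F; covered: B1=F, B2=F, B3=T, B4=E, B6=F, B7=F
#4 (a=2, q=2, y=2) -> B1->F, B2->T, B4->S, B3->F, B5->F, B6->F, B7->F; covered: B1=F, B2=T, B3=F, B4=S, B5=F, B6=F, B7=F
#5 (a=4, q=4, y=3) -> B1->F, B2->F, B4->E, B3->T, B6->T, B7->F; covered: B1=F, B2=F, B3=T, B4=E, B6=T, B7=F
pool-wide coverage (12 outcomes): B1=F, B2=T, B2=F, B3=T, B3=F, B4=S, B4=E, B5=T, B5=F, B6=T, B6=F, B7=F
no size-1 subset reaches all 12 outcomes (best union: 7/12)
no size-2 subset reaches all 12 outcomes (best union: 11/12)
size 3: inputs {1, 2, 5} cover all 12 outcomes, and no lexicographically smaller subset of this size does
Answer: 1, 2, 5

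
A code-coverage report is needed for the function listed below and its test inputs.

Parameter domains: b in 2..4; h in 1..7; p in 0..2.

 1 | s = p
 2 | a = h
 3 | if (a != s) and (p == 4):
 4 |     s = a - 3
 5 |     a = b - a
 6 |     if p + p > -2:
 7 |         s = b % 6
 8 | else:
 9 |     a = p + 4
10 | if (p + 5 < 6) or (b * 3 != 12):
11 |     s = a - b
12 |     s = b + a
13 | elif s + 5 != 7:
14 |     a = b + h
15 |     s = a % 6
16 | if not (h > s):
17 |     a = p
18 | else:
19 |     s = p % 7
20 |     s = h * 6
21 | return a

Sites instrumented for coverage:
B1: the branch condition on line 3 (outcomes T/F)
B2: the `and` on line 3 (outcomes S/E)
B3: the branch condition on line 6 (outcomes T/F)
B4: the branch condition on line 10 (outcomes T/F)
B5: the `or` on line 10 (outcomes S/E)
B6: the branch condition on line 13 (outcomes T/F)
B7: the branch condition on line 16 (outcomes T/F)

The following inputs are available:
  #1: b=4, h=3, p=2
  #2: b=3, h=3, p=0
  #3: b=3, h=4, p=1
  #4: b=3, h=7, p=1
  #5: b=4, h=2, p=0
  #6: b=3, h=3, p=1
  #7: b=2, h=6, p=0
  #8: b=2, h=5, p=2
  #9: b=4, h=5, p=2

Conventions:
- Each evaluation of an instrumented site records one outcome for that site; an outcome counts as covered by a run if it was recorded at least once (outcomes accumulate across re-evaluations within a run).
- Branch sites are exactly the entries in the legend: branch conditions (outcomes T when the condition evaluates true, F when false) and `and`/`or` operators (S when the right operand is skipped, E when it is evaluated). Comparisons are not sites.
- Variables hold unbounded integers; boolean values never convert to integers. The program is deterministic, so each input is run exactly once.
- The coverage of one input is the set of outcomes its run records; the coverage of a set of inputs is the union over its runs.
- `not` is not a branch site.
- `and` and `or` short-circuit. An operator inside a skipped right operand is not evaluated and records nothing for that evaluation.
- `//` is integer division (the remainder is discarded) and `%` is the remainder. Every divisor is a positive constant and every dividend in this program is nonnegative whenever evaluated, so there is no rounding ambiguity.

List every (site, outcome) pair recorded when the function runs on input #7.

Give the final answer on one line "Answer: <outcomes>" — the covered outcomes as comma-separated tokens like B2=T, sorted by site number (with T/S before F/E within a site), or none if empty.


Event log for input #7 (b=2, h=6, p=0):
  B2->E, B1->F, B5->S, B4->T, B7->T
collecting distinct outcomes: B1=F, B2=E, B4=T, B5=S, B7=T
Answer: B1=F, B2=E, B4=T, B5=S, B7=T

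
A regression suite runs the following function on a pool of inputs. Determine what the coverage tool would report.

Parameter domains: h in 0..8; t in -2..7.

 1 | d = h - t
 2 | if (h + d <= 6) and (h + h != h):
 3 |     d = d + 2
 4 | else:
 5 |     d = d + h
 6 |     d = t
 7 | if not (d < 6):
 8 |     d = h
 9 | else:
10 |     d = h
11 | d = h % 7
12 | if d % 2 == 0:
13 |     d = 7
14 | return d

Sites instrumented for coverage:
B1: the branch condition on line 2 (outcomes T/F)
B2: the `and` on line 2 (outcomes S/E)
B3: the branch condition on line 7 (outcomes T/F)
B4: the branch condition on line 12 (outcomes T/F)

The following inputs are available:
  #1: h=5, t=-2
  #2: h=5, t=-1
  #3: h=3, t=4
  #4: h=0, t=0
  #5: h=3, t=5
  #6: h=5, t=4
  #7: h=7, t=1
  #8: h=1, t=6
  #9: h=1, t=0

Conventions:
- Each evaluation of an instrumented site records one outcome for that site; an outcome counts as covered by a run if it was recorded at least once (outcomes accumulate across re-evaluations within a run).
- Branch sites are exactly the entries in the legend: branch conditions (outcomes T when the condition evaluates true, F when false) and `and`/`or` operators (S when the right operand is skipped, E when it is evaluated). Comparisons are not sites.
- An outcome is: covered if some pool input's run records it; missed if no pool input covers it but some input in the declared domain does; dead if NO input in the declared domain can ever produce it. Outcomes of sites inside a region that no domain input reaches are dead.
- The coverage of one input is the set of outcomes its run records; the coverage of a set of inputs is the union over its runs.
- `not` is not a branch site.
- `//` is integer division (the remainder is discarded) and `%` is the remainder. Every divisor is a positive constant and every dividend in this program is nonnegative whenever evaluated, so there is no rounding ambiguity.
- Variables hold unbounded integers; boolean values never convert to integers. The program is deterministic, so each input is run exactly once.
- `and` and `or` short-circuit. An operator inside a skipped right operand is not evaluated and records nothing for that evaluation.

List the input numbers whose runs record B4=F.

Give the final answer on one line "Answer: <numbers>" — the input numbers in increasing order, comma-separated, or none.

input #1 (h=5, t=-2): hits B4=F
input #2 (h=5, t=-1): hits B4=F
input #3 (h=3, t=4): hits B4=F
input #4 (h=0, t=0): never hits B4=F
input #5 (h=3, t=5): hits B4=F
input #6 (h=5, t=4): hits B4=F
input #7 (h=7, t=1): never hits B4=F
input #8 (h=1, t=6): hits B4=F
input #9 (h=1, t=0): hits B4=F

Answer: 1, 2, 3, 5, 6, 8, 9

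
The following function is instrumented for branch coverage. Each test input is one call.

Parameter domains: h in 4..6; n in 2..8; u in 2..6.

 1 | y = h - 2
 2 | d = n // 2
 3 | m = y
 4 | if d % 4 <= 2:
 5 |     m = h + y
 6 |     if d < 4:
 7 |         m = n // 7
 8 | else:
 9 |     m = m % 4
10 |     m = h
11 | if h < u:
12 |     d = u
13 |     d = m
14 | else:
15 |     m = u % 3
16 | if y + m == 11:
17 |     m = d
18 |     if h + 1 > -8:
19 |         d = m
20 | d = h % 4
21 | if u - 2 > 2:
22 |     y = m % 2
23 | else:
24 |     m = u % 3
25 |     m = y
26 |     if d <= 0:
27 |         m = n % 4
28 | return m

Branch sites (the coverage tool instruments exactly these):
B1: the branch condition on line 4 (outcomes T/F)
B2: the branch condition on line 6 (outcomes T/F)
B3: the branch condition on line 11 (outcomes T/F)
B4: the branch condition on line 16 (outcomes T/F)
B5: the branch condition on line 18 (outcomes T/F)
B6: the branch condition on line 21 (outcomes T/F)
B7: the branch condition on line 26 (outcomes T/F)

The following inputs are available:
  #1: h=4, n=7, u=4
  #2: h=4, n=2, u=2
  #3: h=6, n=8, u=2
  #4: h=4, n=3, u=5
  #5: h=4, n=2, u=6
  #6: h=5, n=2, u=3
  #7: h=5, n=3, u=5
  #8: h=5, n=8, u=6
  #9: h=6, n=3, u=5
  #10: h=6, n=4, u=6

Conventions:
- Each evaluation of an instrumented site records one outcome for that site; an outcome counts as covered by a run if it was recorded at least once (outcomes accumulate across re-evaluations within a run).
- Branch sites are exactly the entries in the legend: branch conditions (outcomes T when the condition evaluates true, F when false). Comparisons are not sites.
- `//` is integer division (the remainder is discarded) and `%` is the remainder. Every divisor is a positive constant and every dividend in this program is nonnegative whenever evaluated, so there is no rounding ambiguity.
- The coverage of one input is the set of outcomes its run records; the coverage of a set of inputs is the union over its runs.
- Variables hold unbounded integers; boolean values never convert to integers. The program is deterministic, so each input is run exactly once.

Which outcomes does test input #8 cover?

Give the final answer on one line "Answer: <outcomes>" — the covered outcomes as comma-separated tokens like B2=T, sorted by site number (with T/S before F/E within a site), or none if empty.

Simulating input #8 (h=5, n=8, u=6) step by step:
  B1->T, B2->F, B3->T, B4->T, B5->T, B6->T
deduplicating events, the covered set is: B1=T, B2=F, B3=T, B4=T, B5=T, B6=T

Answer: B1=T, B2=F, B3=T, B4=T, B5=T, B6=T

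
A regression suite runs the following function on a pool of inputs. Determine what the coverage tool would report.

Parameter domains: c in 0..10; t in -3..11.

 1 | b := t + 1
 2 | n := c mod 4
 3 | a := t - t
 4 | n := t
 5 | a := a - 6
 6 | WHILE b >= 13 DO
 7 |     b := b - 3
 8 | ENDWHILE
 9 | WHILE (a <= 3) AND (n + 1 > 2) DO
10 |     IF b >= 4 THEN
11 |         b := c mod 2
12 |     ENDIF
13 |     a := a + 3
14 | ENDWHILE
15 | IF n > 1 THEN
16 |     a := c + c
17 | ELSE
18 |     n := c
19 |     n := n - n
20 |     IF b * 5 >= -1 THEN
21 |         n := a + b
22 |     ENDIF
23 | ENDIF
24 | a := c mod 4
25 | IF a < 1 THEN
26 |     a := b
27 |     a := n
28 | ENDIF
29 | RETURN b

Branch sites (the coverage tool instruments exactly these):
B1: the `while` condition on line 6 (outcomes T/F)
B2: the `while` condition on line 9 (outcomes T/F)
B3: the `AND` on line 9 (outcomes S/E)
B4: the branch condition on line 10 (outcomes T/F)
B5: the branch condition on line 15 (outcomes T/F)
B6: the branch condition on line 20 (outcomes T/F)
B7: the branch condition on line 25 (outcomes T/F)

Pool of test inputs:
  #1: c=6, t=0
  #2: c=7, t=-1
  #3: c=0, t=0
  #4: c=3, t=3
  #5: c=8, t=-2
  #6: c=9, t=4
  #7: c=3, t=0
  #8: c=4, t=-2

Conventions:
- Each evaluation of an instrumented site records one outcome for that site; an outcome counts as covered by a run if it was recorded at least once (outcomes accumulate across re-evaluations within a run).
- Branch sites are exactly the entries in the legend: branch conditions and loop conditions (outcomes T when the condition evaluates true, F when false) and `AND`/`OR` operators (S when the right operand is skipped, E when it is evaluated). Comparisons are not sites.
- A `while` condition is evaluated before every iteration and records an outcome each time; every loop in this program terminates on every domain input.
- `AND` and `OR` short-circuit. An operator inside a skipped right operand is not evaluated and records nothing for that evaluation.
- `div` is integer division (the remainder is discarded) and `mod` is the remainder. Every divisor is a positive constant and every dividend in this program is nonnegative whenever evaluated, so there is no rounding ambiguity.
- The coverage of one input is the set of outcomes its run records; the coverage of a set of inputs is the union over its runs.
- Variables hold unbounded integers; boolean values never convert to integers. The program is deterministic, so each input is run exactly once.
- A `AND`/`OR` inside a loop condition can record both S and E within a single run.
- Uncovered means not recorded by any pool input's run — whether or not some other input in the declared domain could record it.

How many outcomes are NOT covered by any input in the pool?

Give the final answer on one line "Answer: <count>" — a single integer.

test 1 (c=6, t=0) fires B1->F, B3->E, B2->F, B5->F, B6->T, B7->F; hits B1=F, B2=F, B3=E, B5=F, B6=T, B7=F
test 2 (c=7, t=-1) fires B1->F, B3->E, B2->F, B5->F, B6->T, B7->F; hits B1=F, B2=F, B3=E, B5=F, B6=T, B7=F
test 3 (c=0, t=0) fires B1->F, B3->E, B2->F, B5->F, B6->T, B7->T; hits B1=F, B2=F, B3=E, B5=F, B6=T, B7=T
test 4 (c=3, t=3) fires B1->F, B3->E, B2->T, B4->T, B3->E, B2->T, B4->F, B3->E, B2->T, B4->F, B3->E, B2->T, B4->F, B3->S, ...; hits B1=F, B2=T, B2=F, B3=S, B3=E, B4=T, B4=F, B5=T, B7=F
test 5 (c=8, t=-2) fires B1->F, B3->E, B2->F, B5->F, B6->F, B7->T; hits B1=F, B2=F, B3=E, B5=F, B6=F, B7=T
test 6 (c=9, t=4) fires B1->F, B3->E, B2->T, B4->T, B3->E, B2->T, B4->F, B3->E, B2->T, B4->F, B3->E, B2->T, B4->F, B3->S, ...; hits B1=F, B2=T, B2=F, B3=S, B3=E, B4=T, B4=F, B5=T, B7=F
test 7 (c=3, t=0) fires B1->F, B3->E, B2->F, B5->F, B6->T, B7->F; hits B1=F, B2=F, B3=E, B5=F, B6=T, B7=F
test 8 (c=4, t=-2) fires B1->F, B3->E, B2->F, B5->F, B6->F, B7->T; hits B1=F, B2=F, B3=E, B5=F, B6=F, B7=T
union over the pool: B1=F, B2=T, B2=F, B3=S, B3=E, B4=T, B4=F, B5=T, B5=F, B6=T, B6=F, B7=T, B7=F
uncovered (1 of 14): B1=T

Answer: 1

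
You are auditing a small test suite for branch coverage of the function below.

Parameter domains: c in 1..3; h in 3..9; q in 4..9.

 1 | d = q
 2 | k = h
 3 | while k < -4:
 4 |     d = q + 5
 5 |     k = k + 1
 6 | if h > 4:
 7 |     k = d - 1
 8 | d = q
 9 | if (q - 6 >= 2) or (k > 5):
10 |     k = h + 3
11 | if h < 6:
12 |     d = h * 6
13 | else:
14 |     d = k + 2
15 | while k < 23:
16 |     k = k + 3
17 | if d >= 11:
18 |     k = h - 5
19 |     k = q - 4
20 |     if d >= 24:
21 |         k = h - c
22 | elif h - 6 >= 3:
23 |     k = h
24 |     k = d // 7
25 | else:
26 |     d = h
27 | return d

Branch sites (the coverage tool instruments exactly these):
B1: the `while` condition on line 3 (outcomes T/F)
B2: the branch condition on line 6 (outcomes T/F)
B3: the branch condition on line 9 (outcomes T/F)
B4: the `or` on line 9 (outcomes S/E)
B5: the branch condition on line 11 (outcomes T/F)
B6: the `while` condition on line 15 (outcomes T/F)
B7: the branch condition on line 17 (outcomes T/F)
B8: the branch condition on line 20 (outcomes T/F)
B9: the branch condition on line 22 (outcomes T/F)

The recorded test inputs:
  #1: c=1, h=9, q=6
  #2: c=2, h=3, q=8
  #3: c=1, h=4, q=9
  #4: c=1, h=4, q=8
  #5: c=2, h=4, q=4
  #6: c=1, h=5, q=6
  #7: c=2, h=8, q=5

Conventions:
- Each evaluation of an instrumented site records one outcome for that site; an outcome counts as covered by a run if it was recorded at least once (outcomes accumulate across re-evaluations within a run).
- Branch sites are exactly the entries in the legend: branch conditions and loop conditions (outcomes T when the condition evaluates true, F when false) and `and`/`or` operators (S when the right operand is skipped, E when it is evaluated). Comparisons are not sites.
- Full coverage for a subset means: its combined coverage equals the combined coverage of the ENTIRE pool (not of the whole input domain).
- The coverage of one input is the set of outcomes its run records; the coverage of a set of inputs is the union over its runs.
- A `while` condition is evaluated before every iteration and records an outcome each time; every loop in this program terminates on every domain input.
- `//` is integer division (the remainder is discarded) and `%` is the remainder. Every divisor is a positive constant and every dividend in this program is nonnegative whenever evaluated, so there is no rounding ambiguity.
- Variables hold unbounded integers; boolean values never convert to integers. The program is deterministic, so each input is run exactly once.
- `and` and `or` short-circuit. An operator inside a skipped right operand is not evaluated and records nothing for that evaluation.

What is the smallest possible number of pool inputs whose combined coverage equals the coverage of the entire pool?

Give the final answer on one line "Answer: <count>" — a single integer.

#1 (c=1, h=9, q=6) -> B1->F, B2->T, B4->E, B3->F, B5->F, B6->T, B6->T, B6->T, B6->T, B6->T, B6->T, B6->F, B7->F, B9->T; covered: B1=F, B2=T, B3=F, B4=E, B5=F, B6=T, B6=F, B7=F, B9=T
#2 (c=2, h=3, q=8) -> B1->F, B2->F, B4->S, B3->T, B5->T, B6->T, B6->T, B6->T, B6->T, B6->T, B6->T, B6->F, B7->T, B8->F; covered: B1=F, B2=F, B3=T, B4=S, B5=T, B6=T, B6=F, B7=T, B8=F
#3 (c=1, h=4, q=9) -> B1->F, B2->F, B4->S, B3->T, B5->T, B6->T, B6->T, B6->T, B6->T, B6->T, B6->T, B6->F, B7->T, B8->T; covered: B1=F, B2=F, B3=T, B4=S, B5=T, B6=T, B6=F, B7=T, B8=T
#4 (c=1, h=4, q=8) -> B1->F, B2->F, B4->S, B3->T, B5->T, B6->T, B6->T, B6->T, B6->T, B6->T, B6->T, B6->F, B7->T, B8->T; covered: B1=F, B2=F, B3=T, B4=S, B5=T, B6=T, B6=F, B7=T, B8=T
#5 (c=2, h=4, q=4) -> B1->F, B2->F, B4->E, B3->F, B5->T, B6->T, B6->T, B6->T, B6->T, B6->T, B6->T, B6->T, B6->F, B7->T, ...; covered: B1=F, B2=F, B3=F, B4=E, B5=T, B6=T, B6=F, B7=T, B8=T
#6 (c=1, h=5, q=6) -> B1->F, B2->T, B4->E, B3->F, B5->T, B6->T, B6->T, B6->T, B6->T, B6->T, B6->T, B6->F, B7->T, B8->T; covered: B1=F, B2=T, B3=F, B4=E, B5=T, B6=T, B6=F, B7=T, B8=T
#7 (c=2, h=8, q=5) -> B1->F, B2->T, B4->E, B3->F, B5->F, B6->T, B6->T, B6->T, B6->T, B6->T, B6->T, B6->T, B6->F, B7->F, ...; covered: B1=F, B2=T, B3=F, B4=E, B5=F, B6=T, B6=F, B7=F, B9=F
together the pool reaches 17 outcomes: B1=F, B2=T, B2=F, B3=T, B3=F, B4=S, B4=E, B5=T, B5=F, B6=T, B6=F, B7=T, B7=F, B8=T, B8=F, B9=T, B9=F
checked all size-1 subsets: none covers 17 outcomes (max 9/17)
checked all size-2 subsets: none covers 17 outcomes (max 15/17)
checked all size-3 subsets: none covers 17 outcomes (max 16/17)
at size 4, {1, 2, 3, 7} reaches all 17 outcomes; every lexicographically earlier size-4 subset fails

Answer: 4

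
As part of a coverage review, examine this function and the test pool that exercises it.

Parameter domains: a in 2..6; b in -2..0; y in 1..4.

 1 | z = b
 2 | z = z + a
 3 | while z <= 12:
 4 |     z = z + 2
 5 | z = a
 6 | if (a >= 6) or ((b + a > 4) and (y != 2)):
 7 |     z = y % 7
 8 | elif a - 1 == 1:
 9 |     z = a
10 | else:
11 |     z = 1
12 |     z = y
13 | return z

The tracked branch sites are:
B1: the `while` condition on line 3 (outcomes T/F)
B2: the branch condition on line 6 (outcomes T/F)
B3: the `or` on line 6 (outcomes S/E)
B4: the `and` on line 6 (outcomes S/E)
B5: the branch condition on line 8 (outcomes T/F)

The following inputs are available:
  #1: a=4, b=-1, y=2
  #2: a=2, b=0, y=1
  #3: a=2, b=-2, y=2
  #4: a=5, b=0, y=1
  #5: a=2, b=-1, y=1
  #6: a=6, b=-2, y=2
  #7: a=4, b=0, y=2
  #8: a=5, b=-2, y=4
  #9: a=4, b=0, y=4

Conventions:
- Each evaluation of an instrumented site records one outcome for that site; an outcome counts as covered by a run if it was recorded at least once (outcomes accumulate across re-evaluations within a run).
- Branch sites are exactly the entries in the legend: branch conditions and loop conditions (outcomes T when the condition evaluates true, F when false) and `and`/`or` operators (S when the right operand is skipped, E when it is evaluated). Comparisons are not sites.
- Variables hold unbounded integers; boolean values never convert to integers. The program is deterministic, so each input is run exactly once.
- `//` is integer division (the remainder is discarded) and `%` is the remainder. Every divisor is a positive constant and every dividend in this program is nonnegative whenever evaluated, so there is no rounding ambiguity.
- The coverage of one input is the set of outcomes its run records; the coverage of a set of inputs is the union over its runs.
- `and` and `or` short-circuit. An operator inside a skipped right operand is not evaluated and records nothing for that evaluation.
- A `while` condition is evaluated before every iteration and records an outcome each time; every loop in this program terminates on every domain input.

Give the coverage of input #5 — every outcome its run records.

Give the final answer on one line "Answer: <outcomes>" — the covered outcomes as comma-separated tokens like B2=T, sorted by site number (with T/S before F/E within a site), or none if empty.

Simulating input #5 (a=2, b=-1, y=1) step by step:
  B1->T, B1->T, B1->T, B1->T, B1->T, B1->T, B1->F, B3->E, B4->S, B2->F
  B5->T
deduplicating events, the covered set is: B1=T, B1=F, B2=F, B3=E, B4=S, B5=T

Answer: B1=T, B1=F, B2=F, B3=E, B4=S, B5=T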